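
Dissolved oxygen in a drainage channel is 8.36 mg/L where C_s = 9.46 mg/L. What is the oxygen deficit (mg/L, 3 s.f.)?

D = C_s − C = 9.46 − 8.36 = 1.10 mg/L.

D ≈ 1.10 mg/L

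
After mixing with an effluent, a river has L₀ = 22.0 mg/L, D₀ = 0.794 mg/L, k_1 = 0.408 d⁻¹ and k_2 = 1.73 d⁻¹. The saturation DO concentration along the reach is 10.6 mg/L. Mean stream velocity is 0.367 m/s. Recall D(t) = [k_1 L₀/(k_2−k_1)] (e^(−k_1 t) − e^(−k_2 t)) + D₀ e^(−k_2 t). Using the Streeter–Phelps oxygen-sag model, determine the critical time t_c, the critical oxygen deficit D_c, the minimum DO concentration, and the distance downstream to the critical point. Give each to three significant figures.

t_c = [1/(k_2−k_1)] ln[(k_2/k_1)(1 − D₀(k_2−k_1)/(k_1 L₀))]
= [1/(1.73−0.408)] ln[(1.73/0.408)(1 − 0.794×1.322/(0.408×22.0))]
= (1/1.322) ln[4.240 × 0.8831] = 0.7564 × ln(3.744) = 0.7564 × 1.320 = 0.9987 d.
D_c = (k_1/k_2) L₀ e^(−k_1 t_c) = (0.408/1.73) × 22.0 × e^(−0.408×0.9987) = 0.2358 × 22.0 × 0.6653 = 3.452 mg/L.
Minimum DO = C_s − D_c = 10.6 − 3.452 = 7.148 mg/L.
x_c = v t_c = 0.367 m/s × 0.9987 d × 86400 s/d = 31670 m ≈ 31.7 km.

t_c ≈ 0.999 d; D_c ≈ 3.45 mg/L; min DO ≈ 7.15 mg/L; x_c ≈ 31.7 km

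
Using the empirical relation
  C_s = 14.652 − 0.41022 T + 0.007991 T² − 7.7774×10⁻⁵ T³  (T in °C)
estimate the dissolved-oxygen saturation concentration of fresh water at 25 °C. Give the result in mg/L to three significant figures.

C_s = 14.652 − 0.41022×25 + 0.007991×25² − 7.7774×10⁻⁵×25³ = 8.176 mg/L.

C_s ≈ 8.18 mg/L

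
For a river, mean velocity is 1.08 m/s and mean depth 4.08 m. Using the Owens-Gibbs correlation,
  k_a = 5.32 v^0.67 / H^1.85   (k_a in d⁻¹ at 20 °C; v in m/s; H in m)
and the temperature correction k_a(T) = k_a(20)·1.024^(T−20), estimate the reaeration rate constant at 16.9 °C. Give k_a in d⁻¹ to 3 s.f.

k_a(20) = 5.32 × 1.08^0.67 / 4.08^1.85 = 5.32 × 1.053 / 13.48 = 0.4155 d⁻¹.
k_a(16.9) = 0.4155 × 1.024^(16.9−20) = 0.4155 × 0.9291 = 0.3861 d⁻¹.

k_a ≈ 0.386 d⁻¹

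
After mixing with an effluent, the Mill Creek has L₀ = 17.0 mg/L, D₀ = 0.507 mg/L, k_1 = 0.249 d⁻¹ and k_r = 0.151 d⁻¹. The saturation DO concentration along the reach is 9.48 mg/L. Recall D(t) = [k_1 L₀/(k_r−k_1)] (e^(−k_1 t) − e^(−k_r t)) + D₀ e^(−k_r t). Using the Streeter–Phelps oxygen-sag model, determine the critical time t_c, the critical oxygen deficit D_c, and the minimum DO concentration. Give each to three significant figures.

t_c ≈ 4.98 d; D_c ≈ 8.10 mg/L; min DO ≈ 1.38 mg/L

At the critical point dD/dt = 0, so k_1 L₀ e^(−k_1 t) = k_r D. Substituting D(t) from the Streeter–Phelps equation and solving for t gives
t_c = ln[(k_r/k_1)(1 − D₀(k_r−k_1)/(k_1 L₀))] / (k_r−k_1).
Here k_r−k_1 = -0.09800 d⁻¹ and 1 − D₀(k_r−k_1)/(k_1 L₀) = 1 − 0.507×-0.09800/(0.249×17.0) = 1.012, so
t_c = ln(0.6064 × 1.012) / -0.09800 = -0.4885 / -0.09800 = 4.985 d.
D_c = (k_1/k_r) L₀ e^(−k_1 t_c) = (0.249/0.151) × 17.0 × e^(−0.249×4.985) = 1.649 × 17.0 × 0.2890 = 8.103 mg/L.
Minimum DO = C_s − D_c = 9.48 − 8.103 = 1.377 mg/L.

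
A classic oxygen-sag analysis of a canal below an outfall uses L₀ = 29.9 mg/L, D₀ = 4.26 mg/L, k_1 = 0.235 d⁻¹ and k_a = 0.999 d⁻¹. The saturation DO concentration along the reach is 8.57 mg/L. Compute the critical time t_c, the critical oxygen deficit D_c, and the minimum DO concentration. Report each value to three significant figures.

t_c = [1/(k_a−k_1)] ln[(k_a/k_1)(1 − D₀(k_a−k_1)/(k_1 L₀))]
= [1/(0.999−0.235)] ln[(0.999/0.235)(1 − 4.26×0.7640/(0.235×29.9))]
= (1/0.7640) ln[4.251 × 0.5368] = 1.309 × ln(2.282) = 1.309 × 0.8250 = 1.080 d.
L(t_c) = L₀ e^(−k_1 t_c) = 29.9 × 0.7759 = 23.20 mg/L, and at the critical point k_a D_c = k_1 L, so D_c = (0.235/0.999) × 23.20 = 5.457 mg/L.
Minimum DO = C_s − D_c = 8.57 − 5.457 = 3.113 mg/L.

t_c ≈ 1.08 d; D_c ≈ 5.46 mg/L; min DO ≈ 3.11 mg/L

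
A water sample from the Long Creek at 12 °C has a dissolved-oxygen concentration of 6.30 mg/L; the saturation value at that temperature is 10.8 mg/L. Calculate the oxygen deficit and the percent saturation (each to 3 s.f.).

D ≈ 4.50 mg/L; 58.3 % saturation

D = C_s − C = 10.8 − 6.30 = 4.50 mg/L.
% saturation = 6.30/10.8 × 100 = 58.3 %.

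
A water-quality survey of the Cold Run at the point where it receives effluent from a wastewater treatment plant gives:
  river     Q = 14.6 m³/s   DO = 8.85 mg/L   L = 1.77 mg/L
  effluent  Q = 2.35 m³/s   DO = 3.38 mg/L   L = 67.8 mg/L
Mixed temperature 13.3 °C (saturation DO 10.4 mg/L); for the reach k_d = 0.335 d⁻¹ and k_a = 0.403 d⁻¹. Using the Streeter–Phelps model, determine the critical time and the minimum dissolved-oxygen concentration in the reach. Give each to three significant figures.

Mixed DO = (14.6×8.85 + 2.35×3.38)/(14.6+2.35) = 137.2/16.95 = 8.092 mg/L.
Mixed L₀ = (14.6×1.77 + 2.35×67.8)/(16.95) = 185.2/16.95 = 10.92 mg/L.
Initial deficit D₀ = C_s − DO₀ = 10.4 − 8.092 = 2.308 mg/L.
t_c = (1/0.06800) ln[(0.403/0.335)(1 − 2.308×0.06800/(0.335×10.92))] = 14.71 × ln(1.151) = 2.073 d.
D_c = (0.335/0.403) × 10.92 × e^(−0.335×2.073) = 0.8313 × 10.92 × 0.4993 = 4.535 mg/L.
Minimum DO = 10.4 − 4.535 = 5.865 mg/L.

t_c ≈ 2.07 d; minimum DO ≈ 5.87 mg/L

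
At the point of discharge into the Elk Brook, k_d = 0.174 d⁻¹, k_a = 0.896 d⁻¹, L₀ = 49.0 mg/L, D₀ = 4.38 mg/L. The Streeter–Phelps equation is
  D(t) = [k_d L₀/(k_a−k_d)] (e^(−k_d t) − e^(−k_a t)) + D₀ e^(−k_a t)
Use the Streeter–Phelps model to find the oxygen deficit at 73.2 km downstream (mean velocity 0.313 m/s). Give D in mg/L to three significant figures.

D ≈ 6.72 mg/L

Travel time t = x/v = 73.2 km / (0.313 m/s) = 73200 m / 0.313 m/s = 233900 s = 2.707 d.
k_d L₀/(k_a−k_d) = 0.174×49.0/(0.896−0.174) = 8.526/0.7220 = 11.81 mg/L.
e^(−k_d t) = e^(−0.174×2.707) = 0.6244; e^(−k_a t) = e^(−0.896×2.707) = 0.08845.
D = 11.81 × (0.6244 − 0.08845) + 4.38 × 0.08845 = 6.329 + 0.3874 = 6.716 mg/L.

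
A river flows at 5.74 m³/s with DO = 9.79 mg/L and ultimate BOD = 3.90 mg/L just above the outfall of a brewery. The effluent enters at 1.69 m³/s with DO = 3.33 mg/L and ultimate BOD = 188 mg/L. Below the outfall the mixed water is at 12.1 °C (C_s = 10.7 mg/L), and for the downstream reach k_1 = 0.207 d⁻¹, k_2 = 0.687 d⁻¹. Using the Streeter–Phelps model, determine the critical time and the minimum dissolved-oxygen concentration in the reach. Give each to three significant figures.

t_c ≈ 2.23 d; minimum DO ≈ 2.01 mg/L

Mixed DO = (5.74×9.79 + 1.69×3.33)/(5.74+1.69) = 61.82/7.430 = 8.321 mg/L.
Mixed L₀ = (5.74×3.90 + 1.69×188)/(7.430) = 340.1/7.430 = 45.77 mg/L.
Initial deficit D₀ = C_s − DO₀ = 10.7 − 8.321 = 2.379 mg/L.
t_c = (1/0.4800) ln[(0.687/0.207)(1 − 2.379×0.4800/(0.207×45.77))] = 2.083 × ln(2.919) = 2.232 d.
D_c = (0.207/0.687) × 45.77 × e^(−0.207×2.232) = 0.3013 × 45.77 × 0.6301 = 8.690 mg/L.
Minimum DO = 10.7 − 8.690 = 2.010 mg/L.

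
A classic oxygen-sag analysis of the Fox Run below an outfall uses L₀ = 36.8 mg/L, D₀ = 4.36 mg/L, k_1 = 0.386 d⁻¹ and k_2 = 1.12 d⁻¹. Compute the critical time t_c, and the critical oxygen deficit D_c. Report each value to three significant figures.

t_c = [1/(k_2−k_1)] ln[(k_2/k_1)(1 − D₀(k_2−k_1)/(k_1 L₀))]
= [1/(1.12−0.386)] ln[(1.12/0.386)(1 − 4.36×0.7340/(0.386×36.8))]
= (1/0.7340) ln[2.902 × 0.7747] = 1.362 × ln(2.248) = 1.362 × 0.8100 = 1.104 d.
D_c = (k_1/k_2) L₀ e^(−k_1 t_c) = (0.386/1.12) × 36.8 × e^(−0.386×1.104) = 0.3446 × 36.8 × 0.6531 = 8.284 mg/L.

t_c ≈ 1.10 d; D_c ≈ 8.28 mg/L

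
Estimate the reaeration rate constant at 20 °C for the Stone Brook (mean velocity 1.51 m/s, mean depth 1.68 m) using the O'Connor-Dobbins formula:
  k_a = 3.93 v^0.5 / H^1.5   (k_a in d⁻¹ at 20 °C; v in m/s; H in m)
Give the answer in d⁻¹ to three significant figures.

k_a ≈ 2.22 d⁻¹

k_a = 3.93 × 1.51^0.5 / 1.68^1.5 = 3.93 × 1.229 / 2.178 = 2.218 d⁻¹.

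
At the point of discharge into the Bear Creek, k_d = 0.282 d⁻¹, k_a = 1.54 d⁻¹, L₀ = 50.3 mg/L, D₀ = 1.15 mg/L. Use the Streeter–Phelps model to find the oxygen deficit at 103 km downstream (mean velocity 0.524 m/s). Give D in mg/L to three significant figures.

D ≈ 5.63 mg/L

Travel time t = x/v = 103 km / (0.524 m/s) = 103000 m / 0.524 m/s = 196600 s = 2.275 d.
k_d L₀/(k_a−k_d) = 0.282×50.3/(1.54−0.282) = 14.18/1.258 = 11.28 mg/L.
e^(−k_d t) = e^(−0.282×2.275) = 0.5265; e^(−k_a t) = e^(−1.54×2.275) = 0.03009.
D = 11.28 × (0.5265 − 0.03009) + 1.15 × 0.03009 = 5.597 + 0.03460 = 5.632 mg/L.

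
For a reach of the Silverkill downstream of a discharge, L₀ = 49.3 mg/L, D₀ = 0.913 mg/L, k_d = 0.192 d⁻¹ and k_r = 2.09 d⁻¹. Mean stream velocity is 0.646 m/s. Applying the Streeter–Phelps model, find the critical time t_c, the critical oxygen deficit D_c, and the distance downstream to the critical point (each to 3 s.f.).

At the critical point dD/dt = 0, so k_d L₀ e^(−k_d t) = k_r D. Substituting D(t) from the Streeter–Phelps equation and solving for t gives
t_c = ln[(k_r/k_d)(1 − D₀(k_r−k_d)/(k_d L₀))] / (k_r−k_d).
Here k_r−k_d = 1.898 d⁻¹ and 1 − D₀(k_r−k_d)/(k_d L₀) = 1 − 0.913×1.898/(0.192×49.3) = 0.8169, so
t_c = ln(10.89 × 0.8169) / 1.898 = 2.185 / 1.898 = 1.151 d.
L(t_c) = L₀ e^(−k_d t_c) = 49.3 × 0.8017 = 39.52 mg/L, and at the critical point k_r D_c = k_d L, so D_c = (0.192/2.09) × 39.52 = 3.631 mg/L.
x_c = v t_c = 0.646 m/s × 1.151 d × 86400 s/d = 64260 m ≈ 64.3 km.

t_c ≈ 1.15 d; D_c ≈ 3.63 mg/L; x_c ≈ 64.3 km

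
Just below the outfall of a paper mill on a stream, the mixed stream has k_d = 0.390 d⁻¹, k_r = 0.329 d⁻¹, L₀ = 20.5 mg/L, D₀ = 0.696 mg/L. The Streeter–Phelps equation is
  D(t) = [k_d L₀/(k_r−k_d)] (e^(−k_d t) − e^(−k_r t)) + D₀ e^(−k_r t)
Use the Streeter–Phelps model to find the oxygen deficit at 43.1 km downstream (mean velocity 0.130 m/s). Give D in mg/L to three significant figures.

D ≈ 7.94 mg/L

Travel time t = x/v = 43.1 km / (0.130 m/s) = 43100 m / 0.130 m/s = 331500 s = 3.837 d.
k_d L₀/(k_r−k_d) = 0.390×20.5/(0.329−0.390) = 7.995/-0.06100 = -131.1 mg/L.
e^(−k_d t) = e^(−0.390×3.837) = 0.2239; e^(−k_r t) = e^(−0.329×3.837) = 0.2830.
D = -131.1 × (0.2239 − 0.2830) + 0.696 × 0.2830 = 7.740 + 0.1969 = 7.937 mg/L.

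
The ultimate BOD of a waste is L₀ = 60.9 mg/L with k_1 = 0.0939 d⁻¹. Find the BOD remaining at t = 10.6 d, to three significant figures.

L ≈ 22.5 mg/L

L_t = L₀ e^(−k_1 t) = 60.9 × e^(−0.0939×10.6) = 60.9 × 0.3696 = 22.51 mg/L.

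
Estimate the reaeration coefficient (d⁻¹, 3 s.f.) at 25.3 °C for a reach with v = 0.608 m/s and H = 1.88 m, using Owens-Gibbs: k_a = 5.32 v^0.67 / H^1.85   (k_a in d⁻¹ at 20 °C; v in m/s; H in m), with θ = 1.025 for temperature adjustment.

k_a ≈ 1.35 d⁻¹

k_a(20) = 5.32 × 0.608^0.67 / 1.88^1.85 = 5.32 × 0.7165 / 3.215 = 1.186 d⁻¹.
k_a(25.3) = 1.186 × 1.025^(25.3−20) = 1.186 × 1.140 = 1.351 d⁻¹.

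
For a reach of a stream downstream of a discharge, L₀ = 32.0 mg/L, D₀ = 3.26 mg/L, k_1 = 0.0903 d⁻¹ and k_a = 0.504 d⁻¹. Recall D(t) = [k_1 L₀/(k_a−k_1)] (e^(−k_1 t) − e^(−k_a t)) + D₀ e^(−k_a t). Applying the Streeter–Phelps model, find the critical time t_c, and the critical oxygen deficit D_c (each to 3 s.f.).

With k_a/k_1 = 5.581 and 1 − D₀(k_a−k_1)/(k_1 L₀) = 0.5333,
t_c = ln(5.581 × 0.5333) / (0.504 − 0.0903) = ln(2.976) / 0.4137 = 1.091/0.4137 = 2.636 d.
L(t_c) = L₀ e^(−k_1 t_c) = 32.0 × 0.7881 = 25.22 mg/L, and at the critical point k_a D_c = k_1 L, so D_c = (0.0903/0.504) × 25.22 = 4.519 mg/L.

t_c ≈ 2.64 d; D_c ≈ 4.52 mg/L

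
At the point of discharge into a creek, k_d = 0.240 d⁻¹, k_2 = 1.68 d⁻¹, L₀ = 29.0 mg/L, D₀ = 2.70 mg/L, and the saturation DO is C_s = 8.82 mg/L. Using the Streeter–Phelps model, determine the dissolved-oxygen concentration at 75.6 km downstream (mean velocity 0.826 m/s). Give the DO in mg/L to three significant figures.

Travel time t = x/v = 75.6 km / (0.826 m/s) = 75600 m / 0.826 m/s = 91530 s = 1.059 d.
k_d L₀/(k_2−k_d) = 0.240×29.0/(1.68−0.240) = 6.960/1.440 = 4.833 mg/L.
e^(−k_d t) = e^(−0.240×1.059) = 0.7755; e^(−k_2 t) = e^(−1.68×1.059) = 0.1687.
D = 4.833 × (0.7755 − 0.1687) + 2.70 × 0.1687 = 2.933 + 0.4555 = 3.388 mg/L.
DO = C_s − D = 8.82 − 3.388 = 5.432 mg/L.

DO ≈ 5.43 mg/L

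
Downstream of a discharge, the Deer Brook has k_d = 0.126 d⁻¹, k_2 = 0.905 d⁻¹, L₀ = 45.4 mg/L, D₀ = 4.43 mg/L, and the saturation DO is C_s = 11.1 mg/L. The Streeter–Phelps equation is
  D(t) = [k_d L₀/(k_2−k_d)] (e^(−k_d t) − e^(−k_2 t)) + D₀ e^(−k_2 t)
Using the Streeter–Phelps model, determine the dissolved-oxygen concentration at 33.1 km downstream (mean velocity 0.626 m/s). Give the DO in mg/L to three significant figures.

DO ≈ 5.98 mg/L

Travel time t = x/v = 33.1 km / (0.626 m/s) = 33100 m / 0.626 m/s = 52880 s = 0.6120 d.
k_d L₀/(k_2−k_d) = 0.126×45.4/(0.905−0.126) = 5.720/0.7790 = 7.343 mg/L.
e^(−k_d t) = e^(−0.126×0.6120) = 0.9258; e^(−k_2 t) = e^(−0.905×0.6120) = 0.5747.
D = 7.343 × (0.9258 − 0.5747) + 4.43 × 0.5747 = 2.578 + 2.546 = 5.124 mg/L.
DO = C_s − D = 11.1 − 5.124 = 5.976 mg/L.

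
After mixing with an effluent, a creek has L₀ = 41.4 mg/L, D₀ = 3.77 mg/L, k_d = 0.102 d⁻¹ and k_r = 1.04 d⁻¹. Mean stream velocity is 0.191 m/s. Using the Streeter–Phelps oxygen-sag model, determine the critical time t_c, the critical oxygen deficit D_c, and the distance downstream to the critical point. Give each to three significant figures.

At the critical point dD/dt = 0, so k_d L₀ e^(−k_d t) = k_r D. Substituting D(t) from the Streeter–Phelps equation and solving for t gives
t_c = ln[(k_r/k_d)(1 − D₀(k_r−k_d)/(k_d L₀))] / (k_r−k_d).
Here k_r−k_d = 0.9380 d⁻¹ and 1 − D₀(k_r−k_d)/(k_d L₀) = 1 − 3.77×0.9380/(0.102×41.4) = 0.1626, so
t_c = ln(10.20 × 0.1626) / 0.9380 = 0.5054 / 0.9380 = 0.5388 d.
L(t_c) = L₀ e^(−k_d t_c) = 41.4 × 0.9465 = 39.19 mg/L, and at the critical point k_r D_c = k_d L, so D_c = (0.102/1.04) × 39.19 = 3.843 mg/L.
x_c = v t_c = 0.191 m/s × 0.5388 d × 86400 s/d = 8892 m ≈ 8.89 km.

t_c ≈ 0.539 d; D_c ≈ 3.84 mg/L; x_c ≈ 8.89 km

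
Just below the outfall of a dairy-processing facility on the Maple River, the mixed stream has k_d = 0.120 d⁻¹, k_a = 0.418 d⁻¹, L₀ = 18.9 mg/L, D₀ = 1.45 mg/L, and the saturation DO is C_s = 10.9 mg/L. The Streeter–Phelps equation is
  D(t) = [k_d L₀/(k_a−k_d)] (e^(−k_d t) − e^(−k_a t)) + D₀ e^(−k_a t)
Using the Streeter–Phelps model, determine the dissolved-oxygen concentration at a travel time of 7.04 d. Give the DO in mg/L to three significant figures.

DO ≈ 7.95 mg/L

k_d L₀/(k_a−k_d) = 0.120×18.9/(0.418−0.120) = 2.268/0.2980 = 7.611 mg/L.
e^(−k_d t) = e^(−0.120×7.040) = 0.4296; e^(−k_a t) = e^(−0.418×7.040) = 0.05272.
D = 7.611 × (0.4296 − 0.05272) + 1.45 × 0.05272 = 2.869 + 0.07645 = 2.945 mg/L.
DO = C_s − D = 10.9 − 2.945 = 7.955 mg/L.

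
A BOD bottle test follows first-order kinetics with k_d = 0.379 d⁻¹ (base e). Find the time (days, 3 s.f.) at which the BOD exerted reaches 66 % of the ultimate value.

y/L₀ = 1 − e^(−k_d t) = 0.66 ⇒ e^(−k_d t) = 0.340
t = −ln(0.340) / 0.379 = 1.079 / 0.379 = 2.846 d.

t ≈ 2.85 d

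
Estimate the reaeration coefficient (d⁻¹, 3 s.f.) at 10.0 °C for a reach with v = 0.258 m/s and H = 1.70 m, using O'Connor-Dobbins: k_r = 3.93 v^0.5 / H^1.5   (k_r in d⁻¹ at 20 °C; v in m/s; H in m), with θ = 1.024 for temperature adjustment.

k_r(20) = 3.93 × 0.258^0.5 / 1.70^1.5 = 3.93 × 0.5079 / 2.217 = 0.9006 d⁻¹.
k_r(10.0) = 0.9006 × 1.024^(10.0−20) = 0.9006 × 0.7889 = 0.7104 d⁻¹.

k_r ≈ 0.710 d⁻¹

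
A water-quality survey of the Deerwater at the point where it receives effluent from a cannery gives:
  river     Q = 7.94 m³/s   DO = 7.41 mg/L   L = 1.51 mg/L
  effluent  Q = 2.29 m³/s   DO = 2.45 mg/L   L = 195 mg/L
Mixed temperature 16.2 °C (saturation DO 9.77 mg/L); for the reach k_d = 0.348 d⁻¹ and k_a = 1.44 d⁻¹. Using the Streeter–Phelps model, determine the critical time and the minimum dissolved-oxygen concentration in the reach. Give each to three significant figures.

t_c ≈ 1.05 d; minimum DO ≈ 2.24 mg/L

Mixed DO = (7.94×7.41 + 2.29×2.45)/(7.94+2.29) = 64.45/10.23 = 6.300 mg/L.
Mixed L₀ = (7.94×1.51 + 2.29×195)/(10.23) = 458.5/10.23 = 44.82 mg/L.
Initial deficit D₀ = C_s − DO₀ = 9.77 − 6.300 = 3.470 mg/L.
t_c = (1/1.092) ln[(1.44/0.348)(1 − 3.470×1.092/(0.348×44.82))] = 0.9158 × ln(3.133) = 1.046 d.
D_c = (0.348/1.44) × 44.82 × e^(−0.348×1.046) = 0.2417 × 44.82 × 0.6950 = 7.528 mg/L.
Minimum DO = 9.77 − 7.528 = 2.242 mg/L.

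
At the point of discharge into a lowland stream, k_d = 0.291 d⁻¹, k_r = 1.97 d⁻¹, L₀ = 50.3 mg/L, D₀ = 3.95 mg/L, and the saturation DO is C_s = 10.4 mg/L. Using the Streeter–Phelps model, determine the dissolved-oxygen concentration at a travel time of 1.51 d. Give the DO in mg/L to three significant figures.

DO ≈ 5.03 mg/L

k_d L₀/(k_r−k_d) = 0.291×50.3/(1.97−0.291) = 14.64/1.679 = 8.718 mg/L.
e^(−k_d t) = e^(−0.291×1.510) = 0.6444; e^(−k_r t) = e^(−1.97×1.510) = 0.05106.
D = 8.718 × (0.6444 − 0.05106) + 3.95 × 0.05106 = 5.173 + 0.2017 = 5.374 mg/L.
DO = C_s − D = 10.4 − 5.374 = 5.026 mg/L.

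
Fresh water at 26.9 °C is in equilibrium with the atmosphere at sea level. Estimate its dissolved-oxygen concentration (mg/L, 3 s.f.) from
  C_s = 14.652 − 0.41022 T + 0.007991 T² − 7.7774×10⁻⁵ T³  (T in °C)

C_s ≈ 7.89 mg/L

C_s = 14.652 − 0.41022×26.9 + 0.007991×26.9² − 7.7774×10⁻⁵×26.9³ = 7.886 mg/L.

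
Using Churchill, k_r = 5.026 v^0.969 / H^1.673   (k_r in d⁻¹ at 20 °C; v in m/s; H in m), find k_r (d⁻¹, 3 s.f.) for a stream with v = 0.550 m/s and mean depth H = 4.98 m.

k_r ≈ 0.192 d⁻¹

k_r = 5.026 × 0.550^0.969 / 4.98^1.673 = 5.026 × 0.5603 / 14.67 = 0.1919 d⁻¹.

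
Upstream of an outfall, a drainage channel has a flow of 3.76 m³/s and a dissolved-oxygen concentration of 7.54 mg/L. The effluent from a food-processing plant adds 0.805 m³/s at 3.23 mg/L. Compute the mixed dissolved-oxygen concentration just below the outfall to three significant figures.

Flow-weighted mixing: C = (Q_r C_r + Q_w C_w)/(Q_r + Q_w)
= (3.76×7.54 + 0.805×3.23)/(3.76 + 0.805) = 30.95/4.565 = 6.780 mg/L.

6.78 mg/L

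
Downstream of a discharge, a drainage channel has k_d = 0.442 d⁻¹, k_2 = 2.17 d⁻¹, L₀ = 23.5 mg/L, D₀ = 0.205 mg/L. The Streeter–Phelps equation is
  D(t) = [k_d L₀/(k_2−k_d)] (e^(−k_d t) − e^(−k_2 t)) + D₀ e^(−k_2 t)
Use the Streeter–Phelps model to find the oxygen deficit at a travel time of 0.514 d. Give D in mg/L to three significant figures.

k_d L₀/(k_2−k_d) = 0.442×23.5/(2.17−0.442) = 10.39/1.728 = 6.011 mg/L.
e^(−k_d t) = e^(−0.442×0.5140) = 0.7968; e^(−k_2 t) = e^(−2.17×0.5140) = 0.3278.
D = 6.011 × (0.7968 − 0.3278) + 0.205 × 0.3278 = 2.819 + 0.06720 = 2.886 mg/L.

D ≈ 2.89 mg/L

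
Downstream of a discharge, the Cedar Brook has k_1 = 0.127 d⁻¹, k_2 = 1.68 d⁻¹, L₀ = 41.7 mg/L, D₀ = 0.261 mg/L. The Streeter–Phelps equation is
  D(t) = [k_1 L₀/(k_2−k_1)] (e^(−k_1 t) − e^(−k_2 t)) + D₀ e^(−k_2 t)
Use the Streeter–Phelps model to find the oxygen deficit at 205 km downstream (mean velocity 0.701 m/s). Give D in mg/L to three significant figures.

D ≈ 2.21 mg/L

Travel time t = x/v = 205 km / (0.701 m/s) = 205000 m / 0.701 m/s = 292400 s = 3.385 d.
k_1 L₀/(k_2−k_1) = 0.127×41.7/(1.68−0.127) = 5.296/1.553 = 3.410 mg/L.
e^(−k_1 t) = e^(−0.127×3.385) = 0.6506; e^(−k_2 t) = e^(−1.68×3.385) = 0.003392.
D = 3.410 × (0.6506 − 0.003392) + 0.261 × 0.003392 = 2.207 + 0.0008853 = 2.208 mg/L.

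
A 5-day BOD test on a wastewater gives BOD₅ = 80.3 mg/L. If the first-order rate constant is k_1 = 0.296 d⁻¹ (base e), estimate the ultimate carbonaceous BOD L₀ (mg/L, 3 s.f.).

BOD₅ = L₀(1 − e^(−5k_1)) ⇒ L₀ = BOD₅ / (1 − e^(−5×0.296))
= 80.3 / (1 − 0.2276) = 80.3 / 0.7724 = 104.0 mg/L.

L₀ ≈ 104 mg/L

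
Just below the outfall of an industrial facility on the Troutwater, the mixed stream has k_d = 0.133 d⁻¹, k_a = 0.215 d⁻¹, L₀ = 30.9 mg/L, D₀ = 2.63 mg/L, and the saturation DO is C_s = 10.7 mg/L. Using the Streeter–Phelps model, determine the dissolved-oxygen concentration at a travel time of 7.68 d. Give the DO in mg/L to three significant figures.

k_d L₀/(k_a−k_d) = 0.133×30.9/(0.215−0.133) = 4.110/0.08200 = 50.12 mg/L.
e^(−k_d t) = e^(−0.133×7.680) = 0.3601; e^(−k_a t) = e^(−0.215×7.680) = 0.1918.
D = 50.12 × (0.3601 − 0.1918) + 2.63 × 0.1918 = 8.433 + 0.5045 = 8.937 mg/L.
DO = C_s − D = 10.7 − 8.937 = 1.763 mg/L.

DO ≈ 1.76 mg/L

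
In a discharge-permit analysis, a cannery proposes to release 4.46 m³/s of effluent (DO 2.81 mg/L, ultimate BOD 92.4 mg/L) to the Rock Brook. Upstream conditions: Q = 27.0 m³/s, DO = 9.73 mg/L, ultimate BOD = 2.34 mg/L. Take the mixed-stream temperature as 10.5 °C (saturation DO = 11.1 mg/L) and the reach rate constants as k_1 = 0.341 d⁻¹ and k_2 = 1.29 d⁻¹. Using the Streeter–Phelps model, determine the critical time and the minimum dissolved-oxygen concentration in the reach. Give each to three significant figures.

Mixed DO = (27.0×9.73 + 4.46×2.81)/(27.0+4.46) = 275.2/31.46 = 8.749 mg/L.
Mixed L₀ = (27.0×2.34 + 4.46×92.4)/(31.46) = 475.3/31.46 = 15.11 mg/L.
Initial deficit D₀ = C_s − DO₀ = 11.1 − 8.749 = 2.351 mg/L.
t_c = (1/0.9490) ln[(1.29/0.341)(1 − 2.351×0.9490/(0.341×15.11))] = 1.054 × ln(2.145) = 0.8040 d.
D_c = (0.341/1.29) × 15.11 × e^(−0.341×0.8040) = 0.2643 × 15.11 × 0.7602 = 3.036 mg/L.
Minimum DO = 11.1 − 3.036 = 8.064 mg/L.

t_c ≈ 0.804 d; minimum DO ≈ 8.06 mg/L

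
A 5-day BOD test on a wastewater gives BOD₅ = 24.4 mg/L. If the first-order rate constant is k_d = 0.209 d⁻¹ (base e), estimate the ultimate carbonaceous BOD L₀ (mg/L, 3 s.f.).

BOD₅ = L₀(1 − e^(−5k_d)) ⇒ L₀ = BOD₅ / (1 − e^(−5×0.209))
= 24.4 / (1 − 0.3517) = 24.4 / 0.6483 = 37.64 mg/L.

L₀ ≈ 37.6 mg/L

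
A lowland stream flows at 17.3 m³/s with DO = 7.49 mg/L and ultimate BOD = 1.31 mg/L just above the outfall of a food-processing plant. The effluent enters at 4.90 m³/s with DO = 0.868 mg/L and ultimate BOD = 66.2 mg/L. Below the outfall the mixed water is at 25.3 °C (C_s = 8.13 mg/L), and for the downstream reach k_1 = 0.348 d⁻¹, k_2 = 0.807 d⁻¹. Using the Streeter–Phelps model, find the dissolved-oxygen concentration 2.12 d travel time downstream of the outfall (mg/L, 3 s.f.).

DO ≈ 4.22 mg/L

Mixed DO = (17.3×7.49 + 4.90×0.868)/(17.3+4.90) = 133.8/22.20 = 6.028 mg/L.
Mixed L₀ = (17.3×1.31 + 4.90×66.2)/(22.20) = 347.0/22.20 = 15.63 mg/L.
Initial deficit D₀ = C_s − DO₀ = 8.13 − 6.028 = 2.102 mg/L.
D(2.12) = [0.348×15.63/(0.807−0.348)](e^(−0.348×2.12) − e^(−0.807×2.12)) + 2.102 e^(−0.807×2.12)
= 11.85 × (0.4782 − 0.1807) + 2.102 × 0.1807 = 3.905 mg/L.
DO = 8.13 − 3.905 = 4.225 mg/L.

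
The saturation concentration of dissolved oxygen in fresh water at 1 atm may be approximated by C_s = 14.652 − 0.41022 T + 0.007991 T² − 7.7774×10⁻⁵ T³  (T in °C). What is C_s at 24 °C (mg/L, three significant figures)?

C_s ≈ 8.33 mg/L

C_s = 14.652 − 0.41022×24 + 0.007991×24² − 7.7774×10⁻⁵×24³ = 8.334 mg/L.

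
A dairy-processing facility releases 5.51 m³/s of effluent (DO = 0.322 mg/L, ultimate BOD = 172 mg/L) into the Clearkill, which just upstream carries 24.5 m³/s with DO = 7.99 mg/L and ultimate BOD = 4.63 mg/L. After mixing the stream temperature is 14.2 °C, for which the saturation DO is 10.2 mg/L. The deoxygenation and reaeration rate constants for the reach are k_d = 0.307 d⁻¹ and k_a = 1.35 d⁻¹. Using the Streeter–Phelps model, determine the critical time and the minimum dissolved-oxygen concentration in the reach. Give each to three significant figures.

Mixed DO = (24.5×7.99 + 5.51×0.322)/(24.5+5.51) = 197.5/30.01 = 6.582 mg/L.
Mixed L₀ = (24.5×4.63 + 5.51×172)/(30.01) = 1061/30.01 = 35.36 mg/L.
Initial deficit D₀ = C_s − DO₀ = 10.2 − 6.582 = 3.618 mg/L.
t_c = (1/1.043) ln[(1.35/0.307)(1 − 3.618×1.043/(0.307×35.36))] = 0.9588 × ln(2.869) = 1.010 d.
D_c = (0.307/1.35) × 35.36 × e^(−0.307×1.010) = 0.2274 × 35.36 × 0.7333 = 5.897 mg/L.
Minimum DO = 10.2 − 5.897 = 4.303 mg/L.

t_c ≈ 1.01 d; minimum DO ≈ 4.30 mg/L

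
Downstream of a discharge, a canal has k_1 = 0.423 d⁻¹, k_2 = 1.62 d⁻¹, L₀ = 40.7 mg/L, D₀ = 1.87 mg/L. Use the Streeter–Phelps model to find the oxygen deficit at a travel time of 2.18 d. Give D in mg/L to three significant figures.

k_1 L₀/(k_2−k_1) = 0.423×40.7/(1.62−0.423) = 17.22/1.197 = 14.38 mg/L.
e^(−k_1 t) = e^(−0.423×2.180) = 0.3977; e^(−k_2 t) = e^(−1.62×2.180) = 0.02926.
D = 14.38 × (0.3977 − 0.02926) + 1.87 × 0.02926 = 5.299 + 0.05471 = 5.353 mg/L.

D ≈ 5.35 mg/L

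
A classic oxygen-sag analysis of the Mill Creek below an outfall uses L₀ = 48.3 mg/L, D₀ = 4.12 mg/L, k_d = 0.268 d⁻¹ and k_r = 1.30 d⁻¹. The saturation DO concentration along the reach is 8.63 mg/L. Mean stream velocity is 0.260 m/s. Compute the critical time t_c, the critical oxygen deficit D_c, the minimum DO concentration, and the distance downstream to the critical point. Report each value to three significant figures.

t_c = [1/(k_r−k_d)] ln[(k_r/k_d)(1 − D₀(k_r−k_d)/(k_d L₀))]
= [1/(1.30−0.268)] ln[(1.30/0.268)(1 − 4.12×1.032/(0.268×48.3))]
= (1/1.032) ln[4.851 × 0.6715] = 0.9690 × ln(3.257) = 0.9690 × 1.181 = 1.144 d.
L(t_c) = L₀ e^(−k_d t_c) = 48.3 × 0.7359 = 35.54 mg/L, and at the critical point k_r D_c = k_d L, so D_c = (0.268/1.30) × 35.54 = 7.327 mg/L.
Minimum DO = C_s − D_c = 8.63 − 7.327 = 1.303 mg/L.
x_c = v t_c = 0.260 m/s × 1.144 d × 86400 s/d = 25710 m ≈ 25.7 km.

t_c ≈ 1.14 d; D_c ≈ 7.33 mg/L; min DO ≈ 1.30 mg/L; x_c ≈ 25.7 km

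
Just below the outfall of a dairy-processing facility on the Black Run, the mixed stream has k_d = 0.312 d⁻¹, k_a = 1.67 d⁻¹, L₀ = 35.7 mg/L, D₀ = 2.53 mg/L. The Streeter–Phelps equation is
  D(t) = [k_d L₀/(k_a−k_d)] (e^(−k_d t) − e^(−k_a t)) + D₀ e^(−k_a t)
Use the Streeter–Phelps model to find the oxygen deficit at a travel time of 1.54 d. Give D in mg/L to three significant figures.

D ≈ 4.64 mg/L

k_d L₀/(k_a−k_d) = 0.312×35.7/(1.67−0.312) = 11.14/1.358 = 8.202 mg/L.
e^(−k_d t) = e^(−0.312×1.540) = 0.6185; e^(−k_a t) = e^(−1.67×1.540) = 0.07640.
D = 8.202 × (0.6185 − 0.07640) + 2.53 × 0.07640 = 4.446 + 0.1933 = 4.640 mg/L.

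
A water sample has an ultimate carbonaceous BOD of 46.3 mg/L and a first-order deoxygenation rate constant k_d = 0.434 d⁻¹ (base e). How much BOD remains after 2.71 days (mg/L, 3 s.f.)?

L_t = L₀ e^(−k_d t) = 46.3 × e^(−0.434×2.71) = 46.3 × 0.3085 = 14.28 mg/L.

L ≈ 14.3 mg/L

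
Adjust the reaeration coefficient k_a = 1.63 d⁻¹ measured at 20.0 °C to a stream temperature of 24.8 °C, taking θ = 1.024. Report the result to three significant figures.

k_a ≈ 1.83 d⁻¹

k_a(T₂) = k_a(T₁) · θ^(T₂−T₁) = 1.63 × 1.024^(24.8−20.0)
= 1.63 × 1.024^4.80 = 1.63 × 1.121 = 1.827 d⁻¹.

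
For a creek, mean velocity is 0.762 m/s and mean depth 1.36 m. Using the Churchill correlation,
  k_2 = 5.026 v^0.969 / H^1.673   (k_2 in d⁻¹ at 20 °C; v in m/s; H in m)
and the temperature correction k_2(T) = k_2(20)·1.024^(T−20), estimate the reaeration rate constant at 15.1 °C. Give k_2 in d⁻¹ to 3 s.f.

k_2 ≈ 2.06 d⁻¹

k_2(20) = 5.026 × 0.762^0.969 / 1.36^1.673 = 5.026 × 0.7684 / 1.673 = 2.309 d⁻¹.
k_2(15.1) = 2.309 × 1.024^(15.1−20) = 2.309 × 0.8903 = 2.056 d⁻¹.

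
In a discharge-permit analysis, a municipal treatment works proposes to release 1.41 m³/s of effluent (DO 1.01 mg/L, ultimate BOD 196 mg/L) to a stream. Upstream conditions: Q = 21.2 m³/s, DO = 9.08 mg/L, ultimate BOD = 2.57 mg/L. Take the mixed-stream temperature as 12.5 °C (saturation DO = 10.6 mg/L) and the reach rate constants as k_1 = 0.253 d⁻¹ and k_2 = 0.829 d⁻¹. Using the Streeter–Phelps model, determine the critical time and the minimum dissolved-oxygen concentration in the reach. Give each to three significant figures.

Mixed DO = (21.2×9.08 + 1.41×1.01)/(21.2+1.41) = 193.9/22.61 = 8.577 mg/L.
Mixed L₀ = (21.2×2.57 + 1.41×196)/(22.61) = 330.8/22.61 = 14.63 mg/L.
Initial deficit D₀ = C_s − DO₀ = 10.6 − 8.577 = 2.023 mg/L.
t_c = (1/0.5760) ln[(0.829/0.253)(1 − 2.023×0.5760/(0.253×14.63))] = 1.736 × ln(2.245) = 1.404 d.
D_c = (0.253/0.829) × 14.63 × e^(−0.253×1.404) = 0.3052 × 14.63 × 0.7010 = 3.130 mg/L.
Minimum DO = 10.6 − 3.130 = 7.470 mg/L.

t_c ≈ 1.40 d; minimum DO ≈ 7.47 mg/L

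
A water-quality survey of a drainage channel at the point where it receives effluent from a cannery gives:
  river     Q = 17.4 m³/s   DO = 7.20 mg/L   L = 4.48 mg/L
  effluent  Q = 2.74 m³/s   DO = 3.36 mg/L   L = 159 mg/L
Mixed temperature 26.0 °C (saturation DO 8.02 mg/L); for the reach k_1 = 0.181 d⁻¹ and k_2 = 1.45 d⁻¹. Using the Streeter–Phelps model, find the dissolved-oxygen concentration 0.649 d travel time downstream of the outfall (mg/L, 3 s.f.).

Mixed DO = (17.4×7.20 + 2.74×3.36)/(17.4+2.74) = 134.5/20.14 = 6.678 mg/L.
Mixed L₀ = (17.4×4.48 + 2.74×159)/(20.14) = 513.6/20.14 = 25.50 mg/L.
Initial deficit D₀ = C_s − DO₀ = 8.02 − 6.678 = 1.342 mg/L.
D(0.649) = [0.181×25.50/(1.45−0.181)](e^(−0.181×0.649) − e^(−1.45×0.649)) + 1.342 e^(−1.45×0.649)
= 3.637 × (0.8892 − 0.3902) + 1.342 × 0.3902 = 2.339 mg/L.
DO = 8.02 − 2.339 = 5.681 mg/L.

DO ≈ 5.68 mg/L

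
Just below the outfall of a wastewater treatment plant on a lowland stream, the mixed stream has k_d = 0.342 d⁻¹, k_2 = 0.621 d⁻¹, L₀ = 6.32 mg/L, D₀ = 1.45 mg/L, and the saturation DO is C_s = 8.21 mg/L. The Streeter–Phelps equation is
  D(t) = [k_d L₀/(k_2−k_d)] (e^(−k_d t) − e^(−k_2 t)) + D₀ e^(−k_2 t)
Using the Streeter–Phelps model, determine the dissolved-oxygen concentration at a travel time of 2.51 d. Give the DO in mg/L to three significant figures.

DO ≈ 6.25 mg/L

k_d L₀/(k_2−k_d) = 0.342×6.32/(0.621−0.342) = 2.161/0.2790 = 7.747 mg/L.
e^(−k_d t) = e^(−0.342×2.510) = 0.4238; e^(−k_2 t) = e^(−0.621×2.510) = 0.2104.
D = 7.747 × (0.4238 − 0.2104) + 1.45 × 0.2104 = 1.653 + 0.3051 = 1.959 mg/L.
DO = C_s − D = 8.21 − 1.959 = 6.251 mg/L.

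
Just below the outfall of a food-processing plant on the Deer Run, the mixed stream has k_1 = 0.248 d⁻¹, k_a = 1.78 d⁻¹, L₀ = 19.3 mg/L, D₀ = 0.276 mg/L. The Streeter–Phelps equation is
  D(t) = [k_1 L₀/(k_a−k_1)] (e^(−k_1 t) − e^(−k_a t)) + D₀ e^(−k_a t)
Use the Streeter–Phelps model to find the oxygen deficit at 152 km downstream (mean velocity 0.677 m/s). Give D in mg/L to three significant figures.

D ≈ 1.61 mg/L

Travel time t = x/v = 152 km / (0.677 m/s) = 152000 m / 0.677 m/s = 224500 s = 2.599 d.
k_1 L₀/(k_a−k_1) = 0.248×19.3/(1.78−0.248) = 4.786/1.532 = 3.124 mg/L.
e^(−k_1 t) = e^(−0.248×2.599) = 0.5249; e^(−k_a t) = e^(−1.78×2.599) = 0.009798.
D = 3.124 × (0.5249 − 0.009798) + 0.276 × 0.009798 = 1.609 + 0.002704 = 1.612 mg/L.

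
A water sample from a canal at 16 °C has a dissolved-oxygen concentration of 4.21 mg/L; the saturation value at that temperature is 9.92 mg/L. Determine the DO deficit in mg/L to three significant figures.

D ≈ 5.71 mg/L

D = C_s − C = 9.92 − 4.21 = 5.71 mg/L.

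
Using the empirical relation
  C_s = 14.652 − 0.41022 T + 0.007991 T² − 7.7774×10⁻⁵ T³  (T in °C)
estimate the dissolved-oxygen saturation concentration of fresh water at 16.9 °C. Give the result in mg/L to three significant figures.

C_s = 14.652 − 0.41022×16.9 + 0.007991×16.9² − 7.7774×10⁻⁵×16.9³ = 9.626 mg/L.

C_s ≈ 9.63 mg/L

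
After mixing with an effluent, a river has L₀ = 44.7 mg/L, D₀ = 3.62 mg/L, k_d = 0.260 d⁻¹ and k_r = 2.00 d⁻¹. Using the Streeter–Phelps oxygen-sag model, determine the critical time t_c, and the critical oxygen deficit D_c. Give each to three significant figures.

At the critical point dD/dt = 0, so k_d L₀ e^(−k_d t) = k_r D. Substituting D(t) from the Streeter–Phelps equation and solving for t gives
t_c = ln[(k_r/k_d)(1 − D₀(k_r−k_d)/(k_d L₀))] / (k_r−k_d).
Here k_r−k_d = 1.740 d⁻¹ and 1 − D₀(k_r−k_d)/(k_d L₀) = 1 − 3.62×1.740/(0.260×44.7) = 0.4580, so
t_c = ln(7.692 × 0.4580) / 1.740 = 1.259 / 1.740 = 0.7238 d.
D_c = (k_d/k_r) L₀ e^(−k_d t_c) = (0.260/2.00) × 44.7 × e^(−0.260×0.7238) = 0.1300 × 44.7 × 0.8285 = 4.814 mg/L.

t_c ≈ 0.724 d; D_c ≈ 4.81 mg/L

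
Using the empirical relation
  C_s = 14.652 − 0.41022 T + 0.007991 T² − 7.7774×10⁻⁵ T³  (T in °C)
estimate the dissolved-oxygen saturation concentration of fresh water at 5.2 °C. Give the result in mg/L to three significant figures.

C_s ≈ 12.7 mg/L

C_s = 14.652 − 0.41022×5.2 + 0.007991×5.2² − 7.7774×10⁻⁵×5.2³ = 12.72 mg/L.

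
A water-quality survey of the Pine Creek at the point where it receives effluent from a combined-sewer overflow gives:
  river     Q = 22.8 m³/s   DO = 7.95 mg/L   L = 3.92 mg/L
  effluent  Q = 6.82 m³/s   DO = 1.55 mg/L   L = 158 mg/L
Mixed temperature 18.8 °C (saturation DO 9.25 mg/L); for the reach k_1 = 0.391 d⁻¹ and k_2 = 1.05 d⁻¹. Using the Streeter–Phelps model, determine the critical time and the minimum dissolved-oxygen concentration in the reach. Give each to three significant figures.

Mixed DO = (22.8×7.95 + 6.82×1.55)/(22.8+6.82) = 191.8/29.62 = 6.476 mg/L.
Mixed L₀ = (22.8×3.92 + 6.82×158)/(29.62) = 1167/29.62 = 39.40 mg/L.
Initial deficit D₀ = C_s − DO₀ = 9.25 − 6.476 = 2.774 mg/L.
t_c = (1/0.6590) ln[(1.05/0.391)(1 − 2.774×0.6590/(0.391×39.40))] = 1.517 × ln(2.367) = 1.307 d.
D_c = (0.391/1.05) × 39.40 × e^(−0.391×1.307) = 0.3724 × 39.40 × 0.5998 = 8.799 mg/L.
Minimum DO = 9.25 − 8.799 = 0.4506 mg/L.

t_c ≈ 1.31 d; minimum DO ≈ 0.451 mg/L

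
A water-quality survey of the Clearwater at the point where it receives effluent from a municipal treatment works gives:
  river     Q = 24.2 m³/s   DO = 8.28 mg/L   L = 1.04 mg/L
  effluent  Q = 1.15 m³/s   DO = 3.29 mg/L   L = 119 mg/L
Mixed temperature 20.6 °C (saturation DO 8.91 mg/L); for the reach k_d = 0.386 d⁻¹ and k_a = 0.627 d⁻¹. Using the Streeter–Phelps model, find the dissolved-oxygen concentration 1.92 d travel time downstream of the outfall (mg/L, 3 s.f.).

DO ≈ 6.85 mg/L

Mixed DO = (24.2×8.28 + 1.15×3.29)/(24.2+1.15) = 204.2/25.35 = 8.054 mg/L.
Mixed L₀ = (24.2×1.04 + 1.15×119)/(25.35) = 162.0/25.35 = 6.391 mg/L.
Initial deficit D₀ = C_s − DO₀ = 8.91 − 8.054 = 0.8564 mg/L.
D(1.92) = [0.386×6.391/(0.627−0.386)](e^(−0.386×1.92) − e^(−0.627×1.92)) + 0.8564 e^(−0.627×1.92)
= 10.24 × (0.4766 − 0.3000) + 0.8564 × 0.3000 = 2.064 mg/L.
DO = 8.91 − 2.064 = 6.846 mg/L.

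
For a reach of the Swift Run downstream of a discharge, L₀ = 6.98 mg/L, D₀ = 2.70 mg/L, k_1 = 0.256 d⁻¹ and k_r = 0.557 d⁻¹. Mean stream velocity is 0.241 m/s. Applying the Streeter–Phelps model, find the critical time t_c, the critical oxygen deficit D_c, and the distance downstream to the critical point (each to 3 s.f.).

With k_r/k_1 = 2.176 and 1 − D₀(k_r−k_1)/(k_1 L₀) = 0.5452,
t_c = ln(2.176 × 0.5452) / (0.557 − 0.256) = ln(1.186) / 0.3010 = 0.1708/0.3010 = 0.5673 d.
L(t_c) = L₀ e^(−k_1 t_c) = 6.98 × 0.8648 = 6.036 mg/L, and at the critical point k_r D_c = k_1 L, so D_c = (0.256/0.557) × 6.036 = 2.774 mg/L.
x_c = v t_c = 0.241 m/s × 0.5673 d × 86400 s/d = 11810 m ≈ 11.8 km.

t_c ≈ 0.567 d; D_c ≈ 2.77 mg/L; x_c ≈ 11.8 km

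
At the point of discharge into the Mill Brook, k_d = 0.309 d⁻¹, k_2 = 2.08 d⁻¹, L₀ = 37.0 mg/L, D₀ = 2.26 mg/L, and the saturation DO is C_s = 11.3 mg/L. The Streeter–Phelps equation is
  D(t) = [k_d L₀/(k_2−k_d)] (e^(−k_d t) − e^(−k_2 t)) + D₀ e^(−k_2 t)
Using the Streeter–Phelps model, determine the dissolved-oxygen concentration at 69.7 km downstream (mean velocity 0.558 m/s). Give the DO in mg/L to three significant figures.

Travel time t = x/v = 69.7 km / (0.558 m/s) = 69700 m / 0.558 m/s = 124900 s = 1.446 d.
k_d L₀/(k_2−k_d) = 0.309×37.0/(2.08−0.309) = 11.43/1.771 = 6.456 mg/L.
e^(−k_d t) = e^(−0.309×1.446) = 0.6397; e^(−k_2 t) = e^(−2.08×1.446) = 0.04943.
D = 6.456 × (0.6397 − 0.04943) + 2.26 × 0.04943 = 3.811 + 0.1117 = 3.922 mg/L.
DO = C_s − D = 11.3 − 3.922 = 7.378 mg/L.

DO ≈ 7.38 mg/L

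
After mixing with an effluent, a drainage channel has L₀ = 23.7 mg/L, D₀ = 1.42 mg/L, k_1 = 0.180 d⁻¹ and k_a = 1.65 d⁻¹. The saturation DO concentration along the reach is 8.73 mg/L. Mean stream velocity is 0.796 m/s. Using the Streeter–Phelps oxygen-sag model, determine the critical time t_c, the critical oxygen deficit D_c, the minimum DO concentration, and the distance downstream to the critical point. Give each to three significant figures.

With k_a/k_1 = 9.167 and 1 − D₀(k_a−k_1)/(k_1 L₀) = 0.5107,
t_c = ln(9.167 × 0.5107) / (1.65 − 0.180) = ln(4.681) / 1.470 = 1.544/1.470 = 1.050 d.
L(t_c) = L₀ e^(−k_1 t_c) = 23.7 × 0.8278 = 19.62 mg/L, and at the critical point k_a D_c = k_1 L, so D_c = (0.180/1.65) × 19.62 = 2.140 mg/L.
Minimum DO = C_s − D_c = 8.73 − 2.140 = 6.590 mg/L.
x_c = v t_c = 0.796 m/s × 1.050 d × 86400 s/d = 72220 m ≈ 72.2 km.

t_c ≈ 1.05 d; D_c ≈ 2.14 mg/L; min DO ≈ 6.59 mg/L; x_c ≈ 72.2 km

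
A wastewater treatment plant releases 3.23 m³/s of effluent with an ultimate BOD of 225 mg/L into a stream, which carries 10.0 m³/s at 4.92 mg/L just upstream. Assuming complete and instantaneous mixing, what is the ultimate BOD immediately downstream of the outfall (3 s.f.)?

Flow-weighted mixing: C = (Q_r C_r + Q_w C_w)/(Q_r + Q_w)
= (10.0×4.92 + 3.23×225)/(10.0 + 3.23) = 776.0/13.23 = 58.65 mg/L.

58.7 mg/L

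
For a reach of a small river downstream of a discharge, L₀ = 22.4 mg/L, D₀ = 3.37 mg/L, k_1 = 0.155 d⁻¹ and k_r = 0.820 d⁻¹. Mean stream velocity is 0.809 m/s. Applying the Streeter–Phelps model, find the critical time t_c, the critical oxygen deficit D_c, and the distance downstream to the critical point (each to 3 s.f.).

t_c = [1/(k_r−k_1)] ln[(k_r/k_1)(1 − D₀(k_r−k_1)/(k_1 L₀))]
= [1/(0.820−0.155)] ln[(0.820/0.155)(1 − 3.37×0.6650/(0.155×22.4))]
= (1/0.6650) ln[5.290 × 0.3545] = 1.504 × ln(1.876) = 1.504 × 0.6289 = 0.9458 d.
D_c = (k_1/k_r) L₀ e^(−k_1 t_c) = (0.155/0.820) × 22.4 × e^(−0.155×0.9458) = 0.1890 × 22.4 × 0.8636 = 3.657 mg/L.
x_c = v t_c = 0.809 m/s × 0.9458 d × 86400 s/d = 66110 m ≈ 66.1 km.

t_c ≈ 0.946 d; D_c ≈ 3.66 mg/L; x_c ≈ 66.1 km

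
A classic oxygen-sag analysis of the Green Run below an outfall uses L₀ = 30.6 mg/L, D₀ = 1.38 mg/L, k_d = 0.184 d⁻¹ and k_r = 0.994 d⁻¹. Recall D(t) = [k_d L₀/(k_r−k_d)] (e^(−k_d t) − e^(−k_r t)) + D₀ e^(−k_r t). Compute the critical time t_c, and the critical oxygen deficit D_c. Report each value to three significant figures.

t_c ≈ 1.81 d; D_c ≈ 4.06 mg/L

At the critical point dD/dt = 0, so k_d L₀ e^(−k_d t) = k_r D. Substituting D(t) from the Streeter–Phelps equation and solving for t gives
t_c = ln[(k_r/k_d)(1 − D₀(k_r−k_d)/(k_d L₀))] / (k_r−k_d).
Here k_r−k_d = 0.8100 d⁻¹ and 1 − D₀(k_r−k_d)/(k_d L₀) = 1 − 1.38×0.8100/(0.184×30.6) = 0.8015, so
t_c = ln(5.402 × 0.8015) / 0.8100 = 1.465 / 0.8100 = 1.809 d.
D_c = (k_d/k_r) L₀ e^(−k_d t_c) = (0.184/0.994) × 30.6 × e^(−0.184×1.809) = 0.1851 × 30.6 × 0.7168 = 4.060 mg/L.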